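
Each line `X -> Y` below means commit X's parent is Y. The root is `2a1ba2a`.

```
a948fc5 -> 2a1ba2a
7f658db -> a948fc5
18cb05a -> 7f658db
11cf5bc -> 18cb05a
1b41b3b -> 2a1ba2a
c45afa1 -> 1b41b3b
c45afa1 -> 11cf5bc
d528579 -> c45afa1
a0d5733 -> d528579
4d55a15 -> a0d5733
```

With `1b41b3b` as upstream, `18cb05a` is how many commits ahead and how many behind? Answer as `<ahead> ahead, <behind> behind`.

Reachable from 18cb05a: {18cb05a, 2a1ba2a, 7f658db, a948fc5}.
Reachable from 1b41b3b: {1b41b3b, 2a1ba2a}.
Only in 18cb05a's history (ahead): {18cb05a, 7f658db, a948fc5} — 3.
Only in 1b41b3b's history (behind): {1b41b3b} — 1.

3 ahead, 1 behind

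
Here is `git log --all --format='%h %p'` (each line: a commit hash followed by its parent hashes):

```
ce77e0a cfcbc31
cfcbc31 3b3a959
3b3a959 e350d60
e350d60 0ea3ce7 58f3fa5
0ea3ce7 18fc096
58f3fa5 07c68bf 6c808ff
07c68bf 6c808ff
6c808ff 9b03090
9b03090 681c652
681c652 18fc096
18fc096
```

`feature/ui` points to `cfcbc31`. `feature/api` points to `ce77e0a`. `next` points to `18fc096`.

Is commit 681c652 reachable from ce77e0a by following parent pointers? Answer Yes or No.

Ancestors of ce77e0a (commits reachable by following parents): {07c68bf, 0ea3ce7, 18fc096, 3b3a959, 58f3fa5, 681c652, 6c808ff, 9b03090, ce77e0a, cfcbc31, e350d60}.
681c652 is in that set, so it is an ancestor of ce77e0a.

Yes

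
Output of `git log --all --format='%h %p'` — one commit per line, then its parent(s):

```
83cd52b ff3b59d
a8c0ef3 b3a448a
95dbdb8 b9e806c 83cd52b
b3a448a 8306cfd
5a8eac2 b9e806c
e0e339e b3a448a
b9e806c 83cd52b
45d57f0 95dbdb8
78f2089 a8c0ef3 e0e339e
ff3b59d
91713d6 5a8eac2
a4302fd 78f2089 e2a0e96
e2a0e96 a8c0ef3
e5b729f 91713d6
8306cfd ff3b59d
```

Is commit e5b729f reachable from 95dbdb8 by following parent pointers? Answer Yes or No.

No

Ancestors of 95dbdb8: {83cd52b, 95dbdb8, b9e806c, ff3b59d}.
e5b729f is not in that set, so it is not an ancestor of 95dbdb8.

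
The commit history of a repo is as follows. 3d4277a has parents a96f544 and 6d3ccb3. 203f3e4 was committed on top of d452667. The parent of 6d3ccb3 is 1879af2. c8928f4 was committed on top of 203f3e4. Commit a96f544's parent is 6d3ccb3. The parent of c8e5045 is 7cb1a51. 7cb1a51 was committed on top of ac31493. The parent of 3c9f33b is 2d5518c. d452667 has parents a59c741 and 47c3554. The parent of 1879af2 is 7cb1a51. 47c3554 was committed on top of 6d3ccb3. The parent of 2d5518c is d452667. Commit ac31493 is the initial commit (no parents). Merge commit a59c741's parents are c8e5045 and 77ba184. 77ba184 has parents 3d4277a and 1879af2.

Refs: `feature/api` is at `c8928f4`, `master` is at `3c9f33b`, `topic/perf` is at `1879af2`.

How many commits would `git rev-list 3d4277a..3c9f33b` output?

7

Reachable from 3c9f33b: {1879af2, 2d5518c, 3c9f33b, 3d4277a, 47c3554, 6d3ccb3, 77ba184, 7cb1a51, a59c741, a96f544, ac31493, c8e5045, d452667}.
Reachable from 3d4277a: {1879af2, 3d4277a, 6d3ccb3, 7cb1a51, a96f544, ac31493}.
In 3c9f33b's history but not 3d4277a's: {2d5518c, 3c9f33b, 47c3554, 77ba184, a59c741, c8e5045, d452667} — 7 commits.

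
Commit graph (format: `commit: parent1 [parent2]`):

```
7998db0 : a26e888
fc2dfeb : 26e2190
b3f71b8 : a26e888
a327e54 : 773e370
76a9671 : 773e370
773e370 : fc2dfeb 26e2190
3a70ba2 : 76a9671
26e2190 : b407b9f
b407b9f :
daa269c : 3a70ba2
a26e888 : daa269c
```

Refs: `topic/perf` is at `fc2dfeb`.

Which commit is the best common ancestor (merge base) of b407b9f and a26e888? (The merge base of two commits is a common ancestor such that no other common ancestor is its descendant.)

Ancestors of b407b9f: {b407b9f}.
Ancestors of a26e888: {26e2190, 3a70ba2, 76a9671, 773e370, a26e888, b407b9f, daa269c, fc2dfeb}.
Common ancestors: {b407b9f}.
The only common ancestor is b407b9f, so it is the merge base.

b407b9f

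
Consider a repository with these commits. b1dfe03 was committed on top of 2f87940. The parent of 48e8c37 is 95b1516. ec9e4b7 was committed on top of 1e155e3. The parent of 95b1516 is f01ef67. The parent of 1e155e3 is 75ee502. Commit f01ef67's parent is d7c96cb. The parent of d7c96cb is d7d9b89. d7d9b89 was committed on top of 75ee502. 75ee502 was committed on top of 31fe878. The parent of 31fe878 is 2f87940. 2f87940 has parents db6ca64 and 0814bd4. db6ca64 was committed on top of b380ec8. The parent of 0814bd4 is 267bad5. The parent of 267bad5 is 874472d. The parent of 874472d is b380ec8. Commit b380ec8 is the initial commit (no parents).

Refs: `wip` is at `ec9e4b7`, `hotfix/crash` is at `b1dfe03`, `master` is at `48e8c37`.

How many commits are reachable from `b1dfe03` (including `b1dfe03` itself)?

Walking parent pointers from b1dfe03: reachable set = {0814bd4, 267bad5, 2f87940, 874472d, b1dfe03, b380ec8, db6ca64}.
That is 7 commits.

7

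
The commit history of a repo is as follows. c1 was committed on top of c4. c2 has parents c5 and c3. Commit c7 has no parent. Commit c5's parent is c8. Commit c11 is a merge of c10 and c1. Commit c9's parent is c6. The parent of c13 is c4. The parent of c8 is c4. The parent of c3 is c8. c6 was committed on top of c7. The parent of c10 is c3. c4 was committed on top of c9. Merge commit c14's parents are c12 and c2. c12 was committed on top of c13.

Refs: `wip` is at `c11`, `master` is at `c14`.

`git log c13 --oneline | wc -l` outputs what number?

Walking parent pointers from c13: reachable set = {c13, c4, c6, c7, c9}.
That is 5 commits.

5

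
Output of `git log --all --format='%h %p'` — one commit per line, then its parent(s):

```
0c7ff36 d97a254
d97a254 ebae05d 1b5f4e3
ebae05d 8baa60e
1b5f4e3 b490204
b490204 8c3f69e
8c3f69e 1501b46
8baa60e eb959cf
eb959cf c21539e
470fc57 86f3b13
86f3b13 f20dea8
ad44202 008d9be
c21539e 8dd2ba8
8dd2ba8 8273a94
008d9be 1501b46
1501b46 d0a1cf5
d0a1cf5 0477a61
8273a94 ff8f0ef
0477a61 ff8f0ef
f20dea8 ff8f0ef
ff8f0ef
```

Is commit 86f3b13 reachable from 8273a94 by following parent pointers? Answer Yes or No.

Ancestors of 8273a94: {8273a94, ff8f0ef}.
86f3b13 is not in that set, so it is not an ancestor of 8273a94.

No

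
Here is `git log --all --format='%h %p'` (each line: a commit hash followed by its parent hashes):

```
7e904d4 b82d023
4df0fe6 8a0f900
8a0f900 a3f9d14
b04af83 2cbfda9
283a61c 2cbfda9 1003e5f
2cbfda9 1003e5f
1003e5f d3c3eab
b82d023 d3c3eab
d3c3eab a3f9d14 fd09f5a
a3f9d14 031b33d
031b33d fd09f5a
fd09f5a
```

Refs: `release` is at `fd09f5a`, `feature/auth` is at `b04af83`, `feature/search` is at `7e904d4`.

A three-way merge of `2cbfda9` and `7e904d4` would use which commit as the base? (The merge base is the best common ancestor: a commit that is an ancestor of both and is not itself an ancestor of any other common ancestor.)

d3c3eab

Ancestors of 2cbfda9: {031b33d, 1003e5f, 2cbfda9, a3f9d14, d3c3eab, fd09f5a}.
Ancestors of 7e904d4: {031b33d, 7e904d4, a3f9d14, b82d023, d3c3eab, fd09f5a}.
Common ancestors: {031b33d, a3f9d14, d3c3eab, fd09f5a}.
Among these, d3c3eab is not an ancestor of any other common ancestor — it is the merge base.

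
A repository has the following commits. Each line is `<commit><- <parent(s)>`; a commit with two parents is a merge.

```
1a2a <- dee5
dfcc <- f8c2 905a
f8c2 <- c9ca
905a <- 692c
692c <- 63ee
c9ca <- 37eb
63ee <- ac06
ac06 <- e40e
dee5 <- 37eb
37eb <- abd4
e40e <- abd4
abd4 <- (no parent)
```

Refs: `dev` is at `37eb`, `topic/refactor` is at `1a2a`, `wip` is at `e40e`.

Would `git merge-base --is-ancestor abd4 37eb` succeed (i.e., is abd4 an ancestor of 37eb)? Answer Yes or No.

Yes

Ancestors of 37eb (commits reachable by following parents): {37eb, abd4}.
abd4 is in that set, so it is an ancestor of 37eb.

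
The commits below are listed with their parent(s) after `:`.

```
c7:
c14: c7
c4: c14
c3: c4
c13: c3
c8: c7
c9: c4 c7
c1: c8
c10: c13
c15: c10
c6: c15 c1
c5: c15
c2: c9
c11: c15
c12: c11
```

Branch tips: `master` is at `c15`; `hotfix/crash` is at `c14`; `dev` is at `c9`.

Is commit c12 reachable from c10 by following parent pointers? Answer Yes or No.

No

Ancestors of c10: {c10, c13, c14, c3, c4, c7}.
c12 is not in that set, so it is not an ancestor of c10.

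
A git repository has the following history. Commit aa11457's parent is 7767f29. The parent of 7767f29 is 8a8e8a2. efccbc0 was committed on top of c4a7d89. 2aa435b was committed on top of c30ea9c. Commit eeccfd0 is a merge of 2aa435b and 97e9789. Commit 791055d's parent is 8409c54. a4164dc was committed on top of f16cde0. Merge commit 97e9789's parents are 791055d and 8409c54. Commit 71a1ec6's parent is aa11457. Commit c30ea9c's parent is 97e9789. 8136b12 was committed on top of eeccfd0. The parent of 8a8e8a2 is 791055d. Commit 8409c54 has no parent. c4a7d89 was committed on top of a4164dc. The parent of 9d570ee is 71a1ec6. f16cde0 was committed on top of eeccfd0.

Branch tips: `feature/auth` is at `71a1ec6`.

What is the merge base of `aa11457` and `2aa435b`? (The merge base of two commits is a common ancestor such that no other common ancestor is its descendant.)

Ancestors of aa11457: {7767f29, 791055d, 8409c54, 8a8e8a2, aa11457}.
Ancestors of 2aa435b: {2aa435b, 791055d, 8409c54, 97e9789, c30ea9c}.
Common ancestors: {791055d, 8409c54}.
Among these, 791055d is not an ancestor of any other common ancestor — it is the merge base.

791055d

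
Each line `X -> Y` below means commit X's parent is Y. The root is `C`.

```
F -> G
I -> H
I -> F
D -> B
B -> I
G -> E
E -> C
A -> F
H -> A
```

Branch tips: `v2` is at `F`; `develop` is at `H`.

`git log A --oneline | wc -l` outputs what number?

Walking parent pointers from A: reachable set = {A, C, E, F, G}.
That is 5 commits.

5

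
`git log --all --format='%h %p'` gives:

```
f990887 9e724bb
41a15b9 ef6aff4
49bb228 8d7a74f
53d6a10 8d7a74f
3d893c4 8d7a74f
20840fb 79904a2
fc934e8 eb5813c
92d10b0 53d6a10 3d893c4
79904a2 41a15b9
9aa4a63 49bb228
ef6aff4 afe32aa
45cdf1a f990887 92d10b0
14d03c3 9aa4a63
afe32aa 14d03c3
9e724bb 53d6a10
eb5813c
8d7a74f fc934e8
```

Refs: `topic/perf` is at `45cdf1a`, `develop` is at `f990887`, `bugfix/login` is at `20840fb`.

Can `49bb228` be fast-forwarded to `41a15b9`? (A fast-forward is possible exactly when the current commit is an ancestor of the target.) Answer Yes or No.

A fast-forward from 49bb228 to 41a15b9 is possible iff 49bb228 is an ancestor of 41a15b9.
Ancestors of 41a15b9: {14d03c3, 41a15b9, 49bb228, 8d7a74f, 9aa4a63, afe32aa, eb5813c, ef6aff4, fc934e8}.
49bb228 is among them, so fast-forward is possible.

Yes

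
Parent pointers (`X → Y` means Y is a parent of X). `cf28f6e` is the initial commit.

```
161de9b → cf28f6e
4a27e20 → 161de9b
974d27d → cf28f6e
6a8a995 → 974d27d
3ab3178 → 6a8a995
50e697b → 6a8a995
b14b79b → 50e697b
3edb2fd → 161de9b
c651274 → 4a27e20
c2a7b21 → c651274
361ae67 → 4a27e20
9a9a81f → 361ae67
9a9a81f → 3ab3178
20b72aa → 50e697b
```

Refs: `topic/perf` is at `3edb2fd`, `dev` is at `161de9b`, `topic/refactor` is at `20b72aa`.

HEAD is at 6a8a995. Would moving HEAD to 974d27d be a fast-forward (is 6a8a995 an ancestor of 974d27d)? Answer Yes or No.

A fast-forward from 6a8a995 to 974d27d is possible iff 6a8a995 is an ancestor of 974d27d.
Ancestors of 974d27d: {974d27d, cf28f6e}.
6a8a995 is not among them, so fast-forward is not possible.

No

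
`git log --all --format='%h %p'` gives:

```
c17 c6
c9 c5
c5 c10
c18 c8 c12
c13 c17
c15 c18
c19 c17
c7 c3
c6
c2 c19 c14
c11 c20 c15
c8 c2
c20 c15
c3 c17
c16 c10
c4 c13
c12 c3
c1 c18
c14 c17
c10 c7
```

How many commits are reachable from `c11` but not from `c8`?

6

Reachable from c11: {c11, c12, c14, c15, c17, c18, c19, c2, c20, c3, c6, c8}.
Reachable from c8: {c14, c17, c19, c2, c6, c8}.
In c11's history but not c8's: {c11, c12, c15, c18, c20, c3} — 6 commits.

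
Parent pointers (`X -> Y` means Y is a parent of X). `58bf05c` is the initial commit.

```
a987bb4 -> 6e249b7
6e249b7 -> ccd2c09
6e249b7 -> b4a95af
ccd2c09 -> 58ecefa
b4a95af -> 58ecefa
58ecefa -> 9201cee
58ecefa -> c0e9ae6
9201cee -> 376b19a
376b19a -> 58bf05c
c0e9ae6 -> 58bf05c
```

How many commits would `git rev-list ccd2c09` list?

Walking parent pointers from ccd2c09: reachable set = {376b19a, 58bf05c, 58ecefa, 9201cee, c0e9ae6, ccd2c09}.
That is 6 commits.

6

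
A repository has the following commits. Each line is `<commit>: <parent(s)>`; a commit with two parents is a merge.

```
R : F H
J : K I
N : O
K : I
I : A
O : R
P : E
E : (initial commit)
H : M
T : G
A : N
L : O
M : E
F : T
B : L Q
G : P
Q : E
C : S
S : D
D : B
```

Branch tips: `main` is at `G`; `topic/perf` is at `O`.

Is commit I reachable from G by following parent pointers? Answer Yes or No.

Ancestors of G: {E, G, P}.
I is not in that set, so it is not an ancestor of G.

No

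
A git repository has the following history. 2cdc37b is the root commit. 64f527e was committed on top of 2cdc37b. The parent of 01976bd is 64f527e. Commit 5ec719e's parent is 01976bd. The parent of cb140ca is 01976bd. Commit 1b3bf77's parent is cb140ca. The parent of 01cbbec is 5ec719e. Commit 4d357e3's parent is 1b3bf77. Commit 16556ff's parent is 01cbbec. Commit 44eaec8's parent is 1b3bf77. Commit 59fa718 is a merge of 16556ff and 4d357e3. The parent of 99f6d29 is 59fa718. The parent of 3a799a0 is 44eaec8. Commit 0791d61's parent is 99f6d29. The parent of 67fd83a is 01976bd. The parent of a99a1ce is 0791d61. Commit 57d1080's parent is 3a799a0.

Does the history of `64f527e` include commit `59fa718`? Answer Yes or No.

No

Ancestors of 64f527e: {2cdc37b, 64f527e}.
59fa718 is not in that set, so it is not an ancestor of 64f527e.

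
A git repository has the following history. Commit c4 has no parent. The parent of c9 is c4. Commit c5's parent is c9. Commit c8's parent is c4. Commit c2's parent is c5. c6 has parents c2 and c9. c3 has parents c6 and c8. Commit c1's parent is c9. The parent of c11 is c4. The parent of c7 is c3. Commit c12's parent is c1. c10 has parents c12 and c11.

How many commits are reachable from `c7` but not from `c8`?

6

Reachable from c7: {c2, c3, c4, c5, c6, c7, c8, c9}.
Reachable from c8: {c4, c8}.
In c7's history but not c8's: {c2, c3, c5, c6, c7, c9} — 6 commits.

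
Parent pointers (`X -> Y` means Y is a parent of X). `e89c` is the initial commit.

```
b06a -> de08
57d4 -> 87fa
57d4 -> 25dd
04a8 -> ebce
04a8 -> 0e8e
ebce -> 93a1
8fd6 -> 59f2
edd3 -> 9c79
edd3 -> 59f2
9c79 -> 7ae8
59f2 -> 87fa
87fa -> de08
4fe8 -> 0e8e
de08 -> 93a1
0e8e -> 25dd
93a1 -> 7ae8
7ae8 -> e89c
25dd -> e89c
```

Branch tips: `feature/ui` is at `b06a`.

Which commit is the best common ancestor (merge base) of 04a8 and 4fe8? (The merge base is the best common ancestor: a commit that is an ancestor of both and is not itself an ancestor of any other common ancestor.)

Ancestors of 04a8: {04a8, 0e8e, 25dd, 7ae8, 93a1, e89c, ebce}.
Ancestors of 4fe8: {0e8e, 25dd, 4fe8, e89c}.
Common ancestors: {0e8e, 25dd, e89c}.
Among these, 0e8e is not an ancestor of any other common ancestor — it is the merge base.

0e8e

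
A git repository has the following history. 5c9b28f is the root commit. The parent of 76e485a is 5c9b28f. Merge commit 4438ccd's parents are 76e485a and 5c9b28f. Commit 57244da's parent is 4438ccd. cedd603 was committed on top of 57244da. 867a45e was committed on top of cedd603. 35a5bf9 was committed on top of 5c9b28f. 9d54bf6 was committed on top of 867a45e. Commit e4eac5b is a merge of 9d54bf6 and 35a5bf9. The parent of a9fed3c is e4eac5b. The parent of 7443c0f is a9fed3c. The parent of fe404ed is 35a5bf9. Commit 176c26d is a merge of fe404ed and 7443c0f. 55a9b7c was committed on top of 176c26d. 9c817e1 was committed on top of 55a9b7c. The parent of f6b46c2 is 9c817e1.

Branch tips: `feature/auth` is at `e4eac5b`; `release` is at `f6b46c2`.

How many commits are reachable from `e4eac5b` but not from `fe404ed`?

7

Reachable from e4eac5b: {35a5bf9, 4438ccd, 57244da, 5c9b28f, 76e485a, 867a45e, 9d54bf6, cedd603, e4eac5b}.
Reachable from fe404ed: {35a5bf9, 5c9b28f, fe404ed}.
In e4eac5b's history but not fe404ed's: {4438ccd, 57244da, 76e485a, 867a45e, 9d54bf6, cedd603, e4eac5b} — 7 commits.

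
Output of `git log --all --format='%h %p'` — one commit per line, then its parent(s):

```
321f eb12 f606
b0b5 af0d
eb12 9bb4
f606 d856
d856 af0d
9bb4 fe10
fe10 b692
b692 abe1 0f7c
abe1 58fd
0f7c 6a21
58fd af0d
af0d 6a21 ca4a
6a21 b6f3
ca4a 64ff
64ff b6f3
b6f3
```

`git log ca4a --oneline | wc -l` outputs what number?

Walking parent pointers from ca4a: reachable set = {64ff, b6f3, ca4a}.
That is 3 commits.

3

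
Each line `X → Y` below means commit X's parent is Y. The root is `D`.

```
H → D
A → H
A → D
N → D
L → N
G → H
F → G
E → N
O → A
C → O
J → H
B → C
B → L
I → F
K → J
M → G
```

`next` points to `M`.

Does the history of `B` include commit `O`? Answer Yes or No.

Yes

Ancestors of B (commits reachable by following parents): {A, B, C, D, H, L, N, O}.
O is in that set, so it is an ancestor of B.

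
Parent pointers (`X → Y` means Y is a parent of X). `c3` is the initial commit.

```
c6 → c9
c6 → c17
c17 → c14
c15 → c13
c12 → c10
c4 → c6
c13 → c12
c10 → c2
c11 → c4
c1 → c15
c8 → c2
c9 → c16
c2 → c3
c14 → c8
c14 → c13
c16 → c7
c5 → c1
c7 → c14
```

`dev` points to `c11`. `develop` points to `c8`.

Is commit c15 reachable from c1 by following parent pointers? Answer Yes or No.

Yes

Ancestors of c1 (commits reachable by following parents): {c1, c10, c12, c13, c15, c2, c3}.
c15 is in that set, so it is an ancestor of c1.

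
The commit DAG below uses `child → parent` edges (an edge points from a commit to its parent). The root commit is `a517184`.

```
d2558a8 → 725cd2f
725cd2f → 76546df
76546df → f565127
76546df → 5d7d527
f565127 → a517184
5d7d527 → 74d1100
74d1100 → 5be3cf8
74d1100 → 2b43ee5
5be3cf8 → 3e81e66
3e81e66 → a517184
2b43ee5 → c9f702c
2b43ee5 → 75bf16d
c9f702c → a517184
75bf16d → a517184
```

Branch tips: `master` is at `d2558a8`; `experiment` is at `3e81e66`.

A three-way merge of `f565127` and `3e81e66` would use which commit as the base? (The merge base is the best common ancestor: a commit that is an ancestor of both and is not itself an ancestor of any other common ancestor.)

Ancestors of f565127: {a517184, f565127}.
Ancestors of 3e81e66: {3e81e66, a517184}.
Common ancestors: {a517184}.
The only common ancestor is a517184, so it is the merge base.

a517184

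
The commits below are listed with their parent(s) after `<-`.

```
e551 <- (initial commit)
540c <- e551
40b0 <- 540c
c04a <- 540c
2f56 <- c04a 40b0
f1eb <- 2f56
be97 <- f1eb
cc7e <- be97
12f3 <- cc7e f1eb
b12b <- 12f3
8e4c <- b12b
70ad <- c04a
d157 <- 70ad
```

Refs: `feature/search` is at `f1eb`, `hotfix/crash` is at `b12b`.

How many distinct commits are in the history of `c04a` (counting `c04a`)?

3

Walking parent pointers from c04a: reachable set = {540c, c04a, e551}.
That is 3 commits.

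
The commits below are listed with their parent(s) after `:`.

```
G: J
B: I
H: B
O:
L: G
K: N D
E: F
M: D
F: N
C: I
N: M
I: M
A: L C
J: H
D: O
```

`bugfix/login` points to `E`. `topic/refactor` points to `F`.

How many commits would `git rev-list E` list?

6

Walking parent pointers from E: reachable set = {D, E, F, M, N, O}.
That is 6 commits.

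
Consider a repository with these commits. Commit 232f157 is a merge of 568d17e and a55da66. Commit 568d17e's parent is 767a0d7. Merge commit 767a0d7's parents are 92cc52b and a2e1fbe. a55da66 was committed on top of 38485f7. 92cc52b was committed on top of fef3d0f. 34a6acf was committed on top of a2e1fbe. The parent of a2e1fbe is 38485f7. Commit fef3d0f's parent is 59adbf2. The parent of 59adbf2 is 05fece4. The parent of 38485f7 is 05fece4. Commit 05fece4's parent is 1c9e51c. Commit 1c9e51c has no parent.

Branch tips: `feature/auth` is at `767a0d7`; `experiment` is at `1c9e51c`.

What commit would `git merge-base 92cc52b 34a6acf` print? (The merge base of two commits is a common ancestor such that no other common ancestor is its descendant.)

Ancestors of 92cc52b: {05fece4, 1c9e51c, 59adbf2, 92cc52b, fef3d0f}.
Ancestors of 34a6acf: {05fece4, 1c9e51c, 34a6acf, 38485f7, a2e1fbe}.
Common ancestors: {05fece4, 1c9e51c}.
Among these, 05fece4 is not an ancestor of any other common ancestor — it is the merge base.

05fece4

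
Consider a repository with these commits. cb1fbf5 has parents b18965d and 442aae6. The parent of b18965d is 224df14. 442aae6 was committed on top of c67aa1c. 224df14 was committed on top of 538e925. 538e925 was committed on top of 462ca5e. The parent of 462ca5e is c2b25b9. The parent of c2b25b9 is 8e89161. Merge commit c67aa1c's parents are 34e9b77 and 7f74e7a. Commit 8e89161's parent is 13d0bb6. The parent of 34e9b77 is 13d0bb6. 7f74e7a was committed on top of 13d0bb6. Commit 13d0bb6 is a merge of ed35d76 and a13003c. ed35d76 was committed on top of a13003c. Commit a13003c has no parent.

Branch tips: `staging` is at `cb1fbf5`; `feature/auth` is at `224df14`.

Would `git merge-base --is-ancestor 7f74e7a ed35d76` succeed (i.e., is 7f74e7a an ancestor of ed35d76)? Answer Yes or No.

Ancestors of ed35d76: {a13003c, ed35d76}.
7f74e7a is not in that set, so it is not an ancestor of ed35d76.

No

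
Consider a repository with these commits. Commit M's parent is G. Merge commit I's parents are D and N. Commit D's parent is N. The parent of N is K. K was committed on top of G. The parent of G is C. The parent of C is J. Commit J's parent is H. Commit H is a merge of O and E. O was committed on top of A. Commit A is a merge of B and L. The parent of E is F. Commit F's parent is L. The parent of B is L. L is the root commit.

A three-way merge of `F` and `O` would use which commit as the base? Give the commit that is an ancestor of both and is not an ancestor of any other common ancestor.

L

Ancestors of F: {F, L}.
Ancestors of O: {A, B, L, O}.
Common ancestors: {L}.
The only common ancestor is L, so it is the merge base.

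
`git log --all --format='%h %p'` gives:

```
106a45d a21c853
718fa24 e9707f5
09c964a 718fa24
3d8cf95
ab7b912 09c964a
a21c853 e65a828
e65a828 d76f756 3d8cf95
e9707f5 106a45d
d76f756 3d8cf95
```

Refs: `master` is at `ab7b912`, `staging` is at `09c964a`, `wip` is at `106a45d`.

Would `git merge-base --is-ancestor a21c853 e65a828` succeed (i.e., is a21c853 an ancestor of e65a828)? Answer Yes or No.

No

Ancestors of e65a828: {3d8cf95, d76f756, e65a828}.
a21c853 is not in that set, so it is not an ancestor of e65a828.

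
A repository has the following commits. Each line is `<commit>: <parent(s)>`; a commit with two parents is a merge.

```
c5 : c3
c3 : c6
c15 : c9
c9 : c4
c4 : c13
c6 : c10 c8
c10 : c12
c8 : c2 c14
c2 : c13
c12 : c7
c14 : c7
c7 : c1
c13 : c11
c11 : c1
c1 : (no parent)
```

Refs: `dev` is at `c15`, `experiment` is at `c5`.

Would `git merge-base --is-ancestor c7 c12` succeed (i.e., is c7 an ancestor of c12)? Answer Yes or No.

Yes

Ancestors of c12 (commits reachable by following parents): {c1, c12, c7}.
c7 is in that set, so it is an ancestor of c12.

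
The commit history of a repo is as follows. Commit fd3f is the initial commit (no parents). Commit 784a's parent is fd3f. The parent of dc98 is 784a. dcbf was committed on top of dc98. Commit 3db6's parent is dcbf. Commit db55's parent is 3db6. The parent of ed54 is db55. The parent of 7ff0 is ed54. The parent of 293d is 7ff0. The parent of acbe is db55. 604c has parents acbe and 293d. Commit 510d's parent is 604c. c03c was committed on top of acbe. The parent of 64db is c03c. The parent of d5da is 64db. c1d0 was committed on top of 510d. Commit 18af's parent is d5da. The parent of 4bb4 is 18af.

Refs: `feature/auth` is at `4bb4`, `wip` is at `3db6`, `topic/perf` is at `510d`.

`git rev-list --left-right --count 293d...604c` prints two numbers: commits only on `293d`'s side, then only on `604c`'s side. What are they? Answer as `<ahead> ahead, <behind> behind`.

Reachable from 293d: {293d, 3db6, 784a, 7ff0, db55, dc98, dcbf, ed54, fd3f}.
Reachable from 604c: {293d, 3db6, 604c, 784a, 7ff0, acbe, db55, dc98, dcbf, ed54, fd3f}.
Only in 293d's history (ahead): {} — 0.
Only in 604c's history (behind): {604c, acbe} — 2.

0 ahead, 2 behind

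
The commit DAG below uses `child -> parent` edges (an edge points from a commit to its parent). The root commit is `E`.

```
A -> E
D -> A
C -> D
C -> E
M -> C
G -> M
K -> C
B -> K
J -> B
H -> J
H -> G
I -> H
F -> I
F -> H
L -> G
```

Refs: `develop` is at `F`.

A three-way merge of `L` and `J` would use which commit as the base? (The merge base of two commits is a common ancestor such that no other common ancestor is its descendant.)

Ancestors of L: {A, C, D, E, G, L, M}.
Ancestors of J: {A, B, C, D, E, J, K}.
Common ancestors: {A, C, D, E}.
Among these, C is not an ancestor of any other common ancestor — it is the merge base.

C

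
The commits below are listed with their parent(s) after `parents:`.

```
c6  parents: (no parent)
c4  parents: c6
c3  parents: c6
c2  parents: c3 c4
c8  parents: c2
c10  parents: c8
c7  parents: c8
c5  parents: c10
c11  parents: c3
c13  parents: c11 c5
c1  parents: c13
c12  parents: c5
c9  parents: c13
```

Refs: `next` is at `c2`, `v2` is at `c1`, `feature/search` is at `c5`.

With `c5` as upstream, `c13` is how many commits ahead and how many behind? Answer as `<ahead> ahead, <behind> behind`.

Reachable from c13: {c10, c11, c13, c2, c3, c4, c5, c6, c8}.
Reachable from c5: {c10, c2, c3, c4, c5, c6, c8}.
Only in c13's history (ahead): {c11, c13} — 2.
Only in c5's history (behind): {} — 0.

2 ahead, 0 behind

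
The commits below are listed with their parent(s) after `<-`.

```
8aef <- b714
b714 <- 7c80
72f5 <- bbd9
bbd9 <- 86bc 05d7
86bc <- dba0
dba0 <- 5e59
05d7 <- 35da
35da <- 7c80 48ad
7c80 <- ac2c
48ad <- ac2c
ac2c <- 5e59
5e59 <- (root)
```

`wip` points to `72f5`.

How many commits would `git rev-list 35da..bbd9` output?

4

Reachable from bbd9: {05d7, 35da, 48ad, 5e59, 7c80, 86bc, ac2c, bbd9, dba0}.
Reachable from 35da: {35da, 48ad, 5e59, 7c80, ac2c}.
In bbd9's history but not 35da's: {05d7, 86bc, bbd9, dba0} — 4 commits.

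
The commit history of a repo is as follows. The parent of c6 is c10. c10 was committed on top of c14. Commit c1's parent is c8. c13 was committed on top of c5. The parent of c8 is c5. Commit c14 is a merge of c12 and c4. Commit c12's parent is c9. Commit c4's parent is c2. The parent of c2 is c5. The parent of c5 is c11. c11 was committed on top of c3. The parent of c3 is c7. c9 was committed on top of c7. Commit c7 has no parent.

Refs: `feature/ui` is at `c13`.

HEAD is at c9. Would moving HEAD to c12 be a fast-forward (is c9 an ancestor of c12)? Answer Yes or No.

Yes

A fast-forward from c9 to c12 is possible iff c9 is an ancestor of c12.
Ancestors of c12: {c12, c7, c9}.
c9 is among them, so fast-forward is possible.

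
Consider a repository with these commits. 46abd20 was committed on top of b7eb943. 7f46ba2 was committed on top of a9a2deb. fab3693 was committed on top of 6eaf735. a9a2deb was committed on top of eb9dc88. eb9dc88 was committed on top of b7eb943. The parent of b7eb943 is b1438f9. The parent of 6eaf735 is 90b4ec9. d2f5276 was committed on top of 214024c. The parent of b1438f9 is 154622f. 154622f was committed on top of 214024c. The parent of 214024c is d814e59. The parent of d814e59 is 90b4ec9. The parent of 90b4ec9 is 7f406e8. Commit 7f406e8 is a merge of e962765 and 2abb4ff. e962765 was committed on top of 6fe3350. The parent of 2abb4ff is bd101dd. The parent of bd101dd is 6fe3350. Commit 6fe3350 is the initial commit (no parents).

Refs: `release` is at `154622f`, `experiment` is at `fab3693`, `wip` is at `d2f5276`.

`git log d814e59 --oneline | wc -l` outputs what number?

7

Walking parent pointers from d814e59: reachable set = {2abb4ff, 6fe3350, 7f406e8, 90b4ec9, bd101dd, d814e59, e962765}.
That is 7 commits.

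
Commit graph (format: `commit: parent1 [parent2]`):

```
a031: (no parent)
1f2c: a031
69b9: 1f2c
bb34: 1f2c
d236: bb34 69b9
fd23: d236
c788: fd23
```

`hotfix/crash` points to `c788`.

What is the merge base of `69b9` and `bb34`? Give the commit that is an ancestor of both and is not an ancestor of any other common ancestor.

1f2c

Ancestors of 69b9: {1f2c, 69b9, a031}.
Ancestors of bb34: {1f2c, a031, bb34}.
Common ancestors: {1f2c, a031}.
Among these, 1f2c is not an ancestor of any other common ancestor — it is the merge base.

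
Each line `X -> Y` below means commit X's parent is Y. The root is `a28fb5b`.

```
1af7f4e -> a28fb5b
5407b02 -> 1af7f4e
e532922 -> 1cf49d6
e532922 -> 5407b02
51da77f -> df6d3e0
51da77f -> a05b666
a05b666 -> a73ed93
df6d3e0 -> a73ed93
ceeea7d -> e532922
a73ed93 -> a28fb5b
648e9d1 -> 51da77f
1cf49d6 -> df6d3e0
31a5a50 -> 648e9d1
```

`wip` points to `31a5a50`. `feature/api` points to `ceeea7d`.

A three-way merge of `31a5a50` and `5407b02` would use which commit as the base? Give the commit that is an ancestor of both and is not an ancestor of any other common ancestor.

Ancestors of 31a5a50: {31a5a50, 51da77f, 648e9d1, a05b666, a28fb5b, a73ed93, df6d3e0}.
Ancestors of 5407b02: {1af7f4e, 5407b02, a28fb5b}.
Common ancestors: {a28fb5b}.
The only common ancestor is a28fb5b, so it is the merge base.

a28fb5b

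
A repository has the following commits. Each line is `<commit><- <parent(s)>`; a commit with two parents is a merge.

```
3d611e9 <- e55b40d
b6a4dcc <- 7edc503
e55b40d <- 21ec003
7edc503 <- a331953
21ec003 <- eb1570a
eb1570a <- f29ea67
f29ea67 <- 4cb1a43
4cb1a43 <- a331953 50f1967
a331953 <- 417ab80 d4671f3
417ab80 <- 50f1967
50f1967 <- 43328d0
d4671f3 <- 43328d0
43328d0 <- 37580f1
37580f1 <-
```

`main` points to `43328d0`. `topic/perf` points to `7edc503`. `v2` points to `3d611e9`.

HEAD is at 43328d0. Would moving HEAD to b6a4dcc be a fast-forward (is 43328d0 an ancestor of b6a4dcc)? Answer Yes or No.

A fast-forward from 43328d0 to b6a4dcc is possible iff 43328d0 is an ancestor of b6a4dcc.
Ancestors of b6a4dcc: {37580f1, 417ab80, 43328d0, 50f1967, 7edc503, a331953, b6a4dcc, d4671f3}.
43328d0 is among them, so fast-forward is possible.

Yes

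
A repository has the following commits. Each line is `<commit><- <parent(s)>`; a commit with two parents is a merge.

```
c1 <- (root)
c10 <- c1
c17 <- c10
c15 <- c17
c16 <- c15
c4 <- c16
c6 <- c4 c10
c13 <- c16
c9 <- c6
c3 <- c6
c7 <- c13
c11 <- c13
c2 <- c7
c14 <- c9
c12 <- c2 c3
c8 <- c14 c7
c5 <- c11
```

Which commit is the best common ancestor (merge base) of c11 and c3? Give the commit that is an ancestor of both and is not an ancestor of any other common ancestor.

Ancestors of c11: {c1, c10, c11, c13, c15, c16, c17}.
Ancestors of c3: {c1, c10, c15, c16, c17, c3, c4, c6}.
Common ancestors: {c1, c10, c15, c16, c17}.
Among these, c16 is not an ancestor of any other common ancestor — it is the merge base.

c16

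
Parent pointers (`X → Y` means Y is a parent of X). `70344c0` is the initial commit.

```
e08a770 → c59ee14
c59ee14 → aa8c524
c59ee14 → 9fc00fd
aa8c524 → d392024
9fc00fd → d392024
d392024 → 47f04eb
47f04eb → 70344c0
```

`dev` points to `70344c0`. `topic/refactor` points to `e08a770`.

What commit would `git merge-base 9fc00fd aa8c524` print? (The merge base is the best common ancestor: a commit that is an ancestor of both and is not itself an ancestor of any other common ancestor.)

Ancestors of 9fc00fd: {47f04eb, 70344c0, 9fc00fd, d392024}.
Ancestors of aa8c524: {47f04eb, 70344c0, aa8c524, d392024}.
Common ancestors: {47f04eb, 70344c0, d392024}.
Among these, d392024 is not an ancestor of any other common ancestor — it is the merge base.

d392024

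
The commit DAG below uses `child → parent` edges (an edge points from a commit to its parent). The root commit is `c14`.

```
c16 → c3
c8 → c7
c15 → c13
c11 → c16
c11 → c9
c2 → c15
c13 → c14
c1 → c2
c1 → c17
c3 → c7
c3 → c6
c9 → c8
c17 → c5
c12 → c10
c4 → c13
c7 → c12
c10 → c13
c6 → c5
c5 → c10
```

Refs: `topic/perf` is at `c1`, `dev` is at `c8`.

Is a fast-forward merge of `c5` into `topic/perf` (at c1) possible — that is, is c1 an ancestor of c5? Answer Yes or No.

No

A fast-forward from c1 to c5 is possible iff c1 is an ancestor of c5.
Ancestors of c5: {c10, c13, c14, c5}.
c1 is not among them, so fast-forward is not possible.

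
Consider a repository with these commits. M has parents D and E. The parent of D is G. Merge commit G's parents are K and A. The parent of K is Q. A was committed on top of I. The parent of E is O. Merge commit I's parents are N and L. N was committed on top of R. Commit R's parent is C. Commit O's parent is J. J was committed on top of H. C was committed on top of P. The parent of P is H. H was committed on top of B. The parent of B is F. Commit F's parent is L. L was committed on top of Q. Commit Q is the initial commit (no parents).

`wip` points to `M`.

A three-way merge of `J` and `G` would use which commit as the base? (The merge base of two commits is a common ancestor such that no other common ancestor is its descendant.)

Ancestors of J: {B, F, H, J, L, Q}.
Ancestors of G: {A, B, C, F, G, H, I, K, L, N, P, Q, R}.
Common ancestors: {B, F, H, L, Q}.
Among these, H is not an ancestor of any other common ancestor — it is the merge base.

H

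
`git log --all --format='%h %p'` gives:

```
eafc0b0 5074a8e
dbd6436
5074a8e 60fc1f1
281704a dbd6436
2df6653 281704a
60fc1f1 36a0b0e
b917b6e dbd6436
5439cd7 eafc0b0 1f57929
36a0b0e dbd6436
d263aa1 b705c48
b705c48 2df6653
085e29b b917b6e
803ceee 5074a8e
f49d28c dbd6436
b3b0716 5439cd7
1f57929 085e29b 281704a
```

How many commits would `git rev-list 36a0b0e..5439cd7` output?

Reachable from 5439cd7: {085e29b, 1f57929, 281704a, 36a0b0e, 5074a8e, 5439cd7, 60fc1f1, b917b6e, dbd6436, eafc0b0}.
Reachable from 36a0b0e: {36a0b0e, dbd6436}.
In 5439cd7's history but not 36a0b0e's: {085e29b, 1f57929, 281704a, 5074a8e, 5439cd7, 60fc1f1, b917b6e, eafc0b0} — 8 commits.

8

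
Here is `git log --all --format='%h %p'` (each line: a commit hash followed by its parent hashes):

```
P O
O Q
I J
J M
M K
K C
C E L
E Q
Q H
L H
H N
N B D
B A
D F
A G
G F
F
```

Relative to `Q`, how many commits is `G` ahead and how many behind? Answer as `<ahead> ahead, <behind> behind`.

Reachable from G: {F, G}.
Reachable from Q: {A, B, D, F, G, H, N, Q}.
Only in G's history (ahead): {} — 0.
Only in Q's history (behind): {A, B, D, H, N, Q} — 6.

0 ahead, 6 behind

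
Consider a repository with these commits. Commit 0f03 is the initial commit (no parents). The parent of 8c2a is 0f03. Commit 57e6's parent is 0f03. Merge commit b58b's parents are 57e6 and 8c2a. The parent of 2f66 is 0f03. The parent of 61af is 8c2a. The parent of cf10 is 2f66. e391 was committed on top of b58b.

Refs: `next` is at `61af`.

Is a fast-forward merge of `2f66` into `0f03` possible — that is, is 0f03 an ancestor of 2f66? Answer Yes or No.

A fast-forward from 0f03 to 2f66 is possible iff 0f03 is an ancestor of 2f66.
Ancestors of 2f66: {0f03, 2f66}.
0f03 is among them, so fast-forward is possible.

Yes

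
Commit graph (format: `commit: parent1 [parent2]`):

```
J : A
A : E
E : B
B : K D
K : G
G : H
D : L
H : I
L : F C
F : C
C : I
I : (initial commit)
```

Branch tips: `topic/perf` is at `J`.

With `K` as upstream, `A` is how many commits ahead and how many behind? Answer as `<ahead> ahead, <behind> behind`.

7 ahead, 0 behind

Reachable from A: {A, B, C, D, E, F, G, H, I, K, L}.
Reachable from K: {G, H, I, K}.
Only in A's history (ahead): {A, B, C, D, E, F, L} — 7.
Only in K's history (behind): {} — 0.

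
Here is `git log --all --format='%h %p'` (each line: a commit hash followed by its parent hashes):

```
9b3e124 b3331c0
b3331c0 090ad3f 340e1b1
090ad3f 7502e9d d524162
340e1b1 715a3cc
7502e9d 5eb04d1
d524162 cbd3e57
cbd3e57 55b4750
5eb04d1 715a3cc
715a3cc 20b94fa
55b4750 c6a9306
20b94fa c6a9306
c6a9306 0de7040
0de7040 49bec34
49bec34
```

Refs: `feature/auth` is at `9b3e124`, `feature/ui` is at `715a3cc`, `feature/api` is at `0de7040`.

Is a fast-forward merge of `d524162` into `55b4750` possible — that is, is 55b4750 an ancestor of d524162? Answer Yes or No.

A fast-forward from 55b4750 to d524162 is possible iff 55b4750 is an ancestor of d524162.
Ancestors of d524162: {0de7040, 49bec34, 55b4750, c6a9306, cbd3e57, d524162}.
55b4750 is among them, so fast-forward is possible.

Yes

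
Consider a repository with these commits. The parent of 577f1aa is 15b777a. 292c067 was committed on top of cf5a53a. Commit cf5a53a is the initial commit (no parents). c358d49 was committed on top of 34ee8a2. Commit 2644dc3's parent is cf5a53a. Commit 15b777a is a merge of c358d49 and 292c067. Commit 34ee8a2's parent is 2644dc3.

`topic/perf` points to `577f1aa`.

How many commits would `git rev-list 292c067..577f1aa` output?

Reachable from 577f1aa: {15b777a, 2644dc3, 292c067, 34ee8a2, 577f1aa, c358d49, cf5a53a}.
Reachable from 292c067: {292c067, cf5a53a}.
In 577f1aa's history but not 292c067's: {15b777a, 2644dc3, 34ee8a2, 577f1aa, c358d49} — 5 commits.

5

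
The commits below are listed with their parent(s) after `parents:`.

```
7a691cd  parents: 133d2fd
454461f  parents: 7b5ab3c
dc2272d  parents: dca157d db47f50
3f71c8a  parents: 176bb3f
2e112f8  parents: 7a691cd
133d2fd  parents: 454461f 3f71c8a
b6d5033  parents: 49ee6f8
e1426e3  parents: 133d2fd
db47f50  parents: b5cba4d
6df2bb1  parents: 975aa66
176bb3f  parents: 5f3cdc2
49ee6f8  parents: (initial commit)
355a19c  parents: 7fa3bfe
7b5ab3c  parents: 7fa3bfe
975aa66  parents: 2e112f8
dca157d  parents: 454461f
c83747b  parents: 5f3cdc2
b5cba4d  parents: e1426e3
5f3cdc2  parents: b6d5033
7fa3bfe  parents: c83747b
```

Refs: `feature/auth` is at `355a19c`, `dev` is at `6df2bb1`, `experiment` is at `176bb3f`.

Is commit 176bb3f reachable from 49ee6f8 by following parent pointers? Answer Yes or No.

Ancestors of 49ee6f8: {49ee6f8}.
176bb3f is not in that set, so it is not an ancestor of 49ee6f8.

No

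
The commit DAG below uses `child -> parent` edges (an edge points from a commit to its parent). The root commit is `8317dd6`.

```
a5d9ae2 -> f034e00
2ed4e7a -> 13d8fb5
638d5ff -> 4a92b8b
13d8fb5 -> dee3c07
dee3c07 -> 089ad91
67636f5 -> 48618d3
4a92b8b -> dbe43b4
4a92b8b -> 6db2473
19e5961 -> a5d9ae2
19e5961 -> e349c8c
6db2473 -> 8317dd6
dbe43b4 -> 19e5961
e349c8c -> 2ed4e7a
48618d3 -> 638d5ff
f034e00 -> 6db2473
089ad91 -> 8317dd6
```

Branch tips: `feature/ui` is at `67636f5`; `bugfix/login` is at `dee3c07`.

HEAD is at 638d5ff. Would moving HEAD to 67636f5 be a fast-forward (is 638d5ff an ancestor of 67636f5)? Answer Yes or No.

Yes

A fast-forward from 638d5ff to 67636f5 is possible iff 638d5ff is an ancestor of 67636f5.
Ancestors of 67636f5: {089ad91, 13d8fb5, 19e5961, 2ed4e7a, 48618d3, 4a92b8b, 638d5ff, 67636f5, 6db2473, 8317dd6, a5d9ae2, dbe43b4, dee3c07, e349c8c, f034e00}.
638d5ff is among them, so fast-forward is possible.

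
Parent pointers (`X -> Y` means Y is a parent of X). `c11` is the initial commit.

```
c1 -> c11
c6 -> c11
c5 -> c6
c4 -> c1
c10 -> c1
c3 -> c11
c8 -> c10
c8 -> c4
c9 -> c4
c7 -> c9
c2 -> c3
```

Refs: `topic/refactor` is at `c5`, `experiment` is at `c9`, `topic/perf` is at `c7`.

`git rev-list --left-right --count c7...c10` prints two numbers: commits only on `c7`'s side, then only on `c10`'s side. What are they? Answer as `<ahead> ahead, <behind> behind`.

3 ahead, 1 behind

Reachable from c7: {c1, c11, c4, c7, c9}.
Reachable from c10: {c1, c10, c11}.
Only in c7's history (ahead): {c4, c7, c9} — 3.
Only in c10's history (behind): {c10} — 1.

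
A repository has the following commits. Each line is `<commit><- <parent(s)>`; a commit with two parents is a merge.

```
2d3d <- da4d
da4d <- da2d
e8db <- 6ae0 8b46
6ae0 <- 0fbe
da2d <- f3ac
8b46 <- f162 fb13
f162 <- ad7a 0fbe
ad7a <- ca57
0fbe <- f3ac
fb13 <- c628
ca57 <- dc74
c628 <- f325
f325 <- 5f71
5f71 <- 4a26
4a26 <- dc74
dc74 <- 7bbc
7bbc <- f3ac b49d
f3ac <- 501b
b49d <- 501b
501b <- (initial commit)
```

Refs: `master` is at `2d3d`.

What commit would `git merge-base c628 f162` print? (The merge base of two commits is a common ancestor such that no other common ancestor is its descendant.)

Ancestors of c628: {4a26, 501b, 5f71, 7bbc, b49d, c628, dc74, f325, f3ac}.
Ancestors of f162: {0fbe, 501b, 7bbc, ad7a, b49d, ca57, dc74, f162, f3ac}.
Common ancestors: {501b, 7bbc, b49d, dc74, f3ac}.
Among these, dc74 is not an ancestor of any other common ancestor — it is the merge base.

dc74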